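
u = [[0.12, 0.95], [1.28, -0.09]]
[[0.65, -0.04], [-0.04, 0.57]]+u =[[0.77, 0.91],[1.24, 0.48]]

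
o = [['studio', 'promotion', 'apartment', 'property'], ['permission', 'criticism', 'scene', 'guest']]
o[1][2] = 'scene'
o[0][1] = 'promotion'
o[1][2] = 'scene'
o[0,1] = 'promotion'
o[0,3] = 'property'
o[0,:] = ['studio', 'promotion', 'apartment', 'property']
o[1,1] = 'criticism'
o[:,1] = ['promotion', 'criticism']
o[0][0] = 'studio'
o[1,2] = 'scene'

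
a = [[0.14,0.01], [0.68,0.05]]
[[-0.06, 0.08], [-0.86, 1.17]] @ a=[[0.05, 0.00], [0.68, 0.05]]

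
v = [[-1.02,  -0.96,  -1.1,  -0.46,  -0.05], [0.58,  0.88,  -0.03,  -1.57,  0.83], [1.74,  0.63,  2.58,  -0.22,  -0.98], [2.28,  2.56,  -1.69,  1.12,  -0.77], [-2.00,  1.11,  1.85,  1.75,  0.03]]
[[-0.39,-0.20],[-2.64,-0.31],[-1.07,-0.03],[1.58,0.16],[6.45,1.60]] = v@[[-1.31, -0.33],[1.03, 0.32],[0.1, 0.12],[1.44, 0.21],[-0.63, -0.08]]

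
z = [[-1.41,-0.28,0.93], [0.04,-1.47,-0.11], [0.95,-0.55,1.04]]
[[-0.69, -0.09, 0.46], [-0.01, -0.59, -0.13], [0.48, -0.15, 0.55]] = z@[[0.5, 0.02, 0.02], [0.02, 0.40, 0.05], [0.02, 0.05, 0.54]]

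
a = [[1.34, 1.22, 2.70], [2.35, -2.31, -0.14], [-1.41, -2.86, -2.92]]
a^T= [[1.34, 2.35, -1.41], [1.22, -2.31, -2.86], [2.70, -0.14, -2.92]]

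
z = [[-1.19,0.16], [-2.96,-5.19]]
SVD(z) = [[-0.08,-1.0], [-1.0,0.08]] @ diag([5.992325062854665, 1.109702816561185]) @ [[0.51,  0.86], [0.86,  -0.51]]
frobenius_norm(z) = 6.09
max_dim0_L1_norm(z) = 5.35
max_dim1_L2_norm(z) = 5.97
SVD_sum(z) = [[-0.24,-0.4], [-3.03,-5.15]] + [[-0.95, 0.56], [0.07, -0.04]]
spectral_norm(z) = 5.99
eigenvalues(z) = [-1.31, -5.07]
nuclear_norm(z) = 7.10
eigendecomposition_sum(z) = [[-1.35, -0.06], [1.03, 0.04]] + [[0.16,0.22], [-3.99,-5.23]]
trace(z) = -6.38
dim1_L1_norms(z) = [1.35, 8.15]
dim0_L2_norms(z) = [3.19, 5.19]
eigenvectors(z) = [[0.79, -0.04], [-0.61, 1.0]]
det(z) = 6.65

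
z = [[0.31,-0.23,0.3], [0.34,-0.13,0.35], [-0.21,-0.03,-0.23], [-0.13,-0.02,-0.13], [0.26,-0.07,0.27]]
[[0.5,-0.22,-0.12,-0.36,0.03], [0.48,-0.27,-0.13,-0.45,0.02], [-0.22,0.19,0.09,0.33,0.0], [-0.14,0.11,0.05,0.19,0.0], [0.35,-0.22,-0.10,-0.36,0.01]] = z @ [[1.35, -0.32, -0.22, -0.46, 0.15], [-0.61, -0.15, -0.01, -0.33, -0.13], [-0.18, -0.53, -0.17, -0.97, -0.14]]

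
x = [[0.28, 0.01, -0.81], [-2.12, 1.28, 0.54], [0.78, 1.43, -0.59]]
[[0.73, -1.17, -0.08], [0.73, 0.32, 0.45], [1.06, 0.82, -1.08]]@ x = [[2.62, -1.6, -1.18], [-0.12, 1.06, -0.68], [-2.28, -0.48, 0.22]]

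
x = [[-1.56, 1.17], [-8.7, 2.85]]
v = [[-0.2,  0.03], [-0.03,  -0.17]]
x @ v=[[0.28, -0.25], [1.65, -0.75]]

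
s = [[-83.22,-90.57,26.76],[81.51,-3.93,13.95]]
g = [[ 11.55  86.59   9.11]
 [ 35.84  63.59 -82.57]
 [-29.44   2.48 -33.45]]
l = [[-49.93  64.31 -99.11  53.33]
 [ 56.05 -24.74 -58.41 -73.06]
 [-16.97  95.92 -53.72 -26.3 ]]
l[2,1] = 95.92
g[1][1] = 63.59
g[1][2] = -82.57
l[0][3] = 53.33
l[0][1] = 64.31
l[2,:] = [-16.97, 95.92, -53.72, -26.3]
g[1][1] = 63.59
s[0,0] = -83.22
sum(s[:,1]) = -94.5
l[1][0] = 56.05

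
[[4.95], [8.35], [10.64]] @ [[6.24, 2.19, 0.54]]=[[30.89, 10.84, 2.67], [52.10, 18.29, 4.51], [66.39, 23.3, 5.75]]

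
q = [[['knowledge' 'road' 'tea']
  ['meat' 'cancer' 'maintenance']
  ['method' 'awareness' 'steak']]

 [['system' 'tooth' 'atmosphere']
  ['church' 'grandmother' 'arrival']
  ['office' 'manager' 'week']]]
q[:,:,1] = [['road', 'cancer', 'awareness'], ['tooth', 'grandmother', 'manager']]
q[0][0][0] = 'knowledge'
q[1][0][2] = 'atmosphere'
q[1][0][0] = 'system'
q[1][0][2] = 'atmosphere'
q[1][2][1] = 'manager'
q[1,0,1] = 'tooth'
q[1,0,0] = 'system'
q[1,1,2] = 'arrival'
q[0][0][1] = 'road'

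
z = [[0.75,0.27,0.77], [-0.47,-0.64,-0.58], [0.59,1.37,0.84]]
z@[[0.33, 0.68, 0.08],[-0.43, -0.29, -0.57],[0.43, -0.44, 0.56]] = [[0.46,0.09,0.34], [-0.13,0.12,0.0], [-0.03,-0.37,-0.26]]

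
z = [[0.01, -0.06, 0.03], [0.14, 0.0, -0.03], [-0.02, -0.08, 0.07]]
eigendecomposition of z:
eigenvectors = [[-0.47-0.03j, (-0.47+0.03j), (0.27+0j)], [(-0.25+0.57j), -0.25-0.57j, 0.34+0.00j], [-0.62+0.00j, (-0.62-0j), (0.9+0j)]]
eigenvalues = [(0.02+0.07j), (0.02-0.07j), (0.03+0j)]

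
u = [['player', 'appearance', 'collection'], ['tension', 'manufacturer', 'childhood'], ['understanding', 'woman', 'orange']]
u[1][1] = 'manufacturer'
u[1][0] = 'tension'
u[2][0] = 'understanding'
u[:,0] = ['player', 'tension', 'understanding']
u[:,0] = ['player', 'tension', 'understanding']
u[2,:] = ['understanding', 'woman', 'orange']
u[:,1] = ['appearance', 'manufacturer', 'woman']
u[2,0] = 'understanding'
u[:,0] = ['player', 'tension', 'understanding']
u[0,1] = 'appearance'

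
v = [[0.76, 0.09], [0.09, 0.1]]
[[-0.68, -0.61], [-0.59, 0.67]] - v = [[-1.44, -0.70],[-0.68, 0.57]]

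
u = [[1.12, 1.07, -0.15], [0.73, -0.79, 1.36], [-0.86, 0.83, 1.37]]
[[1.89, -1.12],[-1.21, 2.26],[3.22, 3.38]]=u @ [[-0.43, -0.71], [2.31, -0.02], [0.68, 2.03]]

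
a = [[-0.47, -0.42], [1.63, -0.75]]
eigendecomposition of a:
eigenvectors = [[(0.08+0.45j),0.08-0.45j], [0.89+0.00j,0.89-0.00j]]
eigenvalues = [(-0.61+0.82j), (-0.61-0.82j)]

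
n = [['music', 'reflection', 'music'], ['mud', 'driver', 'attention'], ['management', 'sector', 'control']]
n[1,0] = 'mud'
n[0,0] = 'music'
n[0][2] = 'music'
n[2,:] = ['management', 'sector', 'control']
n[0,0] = 'music'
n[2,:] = ['management', 'sector', 'control']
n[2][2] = 'control'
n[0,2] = 'music'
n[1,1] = 'driver'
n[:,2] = ['music', 'attention', 'control']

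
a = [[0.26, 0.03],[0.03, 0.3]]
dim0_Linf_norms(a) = [0.26, 0.3]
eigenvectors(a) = [[-0.88, -0.47], [0.47, -0.88]]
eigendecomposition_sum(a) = [[0.19, -0.10], [-0.1, 0.05]] + [[0.07,0.13], [0.13,0.25]]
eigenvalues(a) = [0.24, 0.32]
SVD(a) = [[0.47, 0.88], [0.88, -0.47]] @ diag([0.31605551275463983, 0.2439444872453601]) @ [[0.47, 0.88], [0.88, -0.47]]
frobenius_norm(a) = 0.40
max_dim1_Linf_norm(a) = 0.3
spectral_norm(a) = 0.32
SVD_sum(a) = [[0.07,0.13], [0.13,0.25]] + [[0.19, -0.1],  [-0.10, 0.05]]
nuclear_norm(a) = 0.56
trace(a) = 0.56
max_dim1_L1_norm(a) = 0.33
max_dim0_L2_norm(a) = 0.3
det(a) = 0.08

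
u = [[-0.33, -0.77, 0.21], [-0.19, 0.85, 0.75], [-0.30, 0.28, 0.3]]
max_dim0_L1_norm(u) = 1.9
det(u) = 0.16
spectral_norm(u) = 1.31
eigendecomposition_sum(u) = [[0.10+0.00j, -0.38+0.00j, -0.28+0.00j],[-0.23+0.00j, 0.88-0.00j, 0.64-0.00j],[-0.10+0.00j, 0.38-0.00j, (0.28-0j)]] + [[-0.21+0.04j, -0.20-0.08j, 0.24+0.24j], [(0.02+0.06j), (-0.02+0.05j), 0.05-0.07j], [-0.10-0.06j, -0.05-0.11j, (0.01+0.18j)]] + [[(-0.21-0.04j), -0.20+0.08j, (0.24-0.24j)], [0.02-0.06j, (-0.02-0.05j), 0.05+0.07j], [-0.10+0.06j, (-0.05+0.11j), (0.01-0.18j)]]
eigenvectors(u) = [[-0.37+0.00j, (0.86+0j), 0.86-0.00j], [0.85+0.00j, (-0.03-0.23j), (-0.03+0.23j)], [0.37+0.00j, (0.35+0.31j), 0.35-0.31j]]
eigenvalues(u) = [(1.25+0j), (-0.22+0.28j), (-0.22-0.28j)]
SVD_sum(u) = [[0.05, -0.45, -0.26],[-0.11, 0.97, 0.56],[-0.04, 0.36, 0.21]] + [[-0.40, -0.31, 0.46], [-0.13, -0.1, 0.15], [-0.15, -0.11, 0.17]] + [[0.02, -0.01, 0.02], [0.05, -0.02, 0.04], [-0.11, 0.03, -0.08]]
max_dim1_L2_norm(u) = 1.15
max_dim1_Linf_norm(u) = 0.85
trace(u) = 0.82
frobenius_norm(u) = 1.52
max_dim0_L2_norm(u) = 1.18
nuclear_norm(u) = 2.23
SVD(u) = [[-0.40, -0.90, -0.19], [0.86, -0.30, -0.42], [0.32, -0.33, 0.89]] @ diag([1.3107960221452462, 0.7632994210018503, 0.15680491773677963]) @ [[-0.10,0.86,0.5], [0.59,0.45,-0.67], [-0.8,0.23,-0.55]]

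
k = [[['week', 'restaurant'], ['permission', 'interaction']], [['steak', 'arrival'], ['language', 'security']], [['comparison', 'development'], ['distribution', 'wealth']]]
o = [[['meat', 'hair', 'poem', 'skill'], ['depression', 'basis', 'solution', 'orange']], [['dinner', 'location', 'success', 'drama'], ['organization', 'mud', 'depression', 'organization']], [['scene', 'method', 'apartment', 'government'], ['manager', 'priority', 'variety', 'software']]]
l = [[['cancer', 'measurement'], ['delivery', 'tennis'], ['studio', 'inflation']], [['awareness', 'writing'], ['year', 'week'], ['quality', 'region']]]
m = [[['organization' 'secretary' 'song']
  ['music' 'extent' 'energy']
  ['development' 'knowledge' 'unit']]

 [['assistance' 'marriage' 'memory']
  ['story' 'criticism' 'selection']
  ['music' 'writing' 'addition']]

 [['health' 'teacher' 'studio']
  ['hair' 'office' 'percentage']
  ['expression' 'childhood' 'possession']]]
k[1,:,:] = [['steak', 'arrival'], ['language', 'security']]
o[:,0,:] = [['meat', 'hair', 'poem', 'skill'], ['dinner', 'location', 'success', 'drama'], ['scene', 'method', 'apartment', 'government']]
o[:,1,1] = ['basis', 'mud', 'priority']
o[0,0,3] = 'skill'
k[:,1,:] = [['permission', 'interaction'], ['language', 'security'], ['distribution', 'wealth']]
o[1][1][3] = 'organization'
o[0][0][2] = 'poem'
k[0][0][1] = 'restaurant'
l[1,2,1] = 'region'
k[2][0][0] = 'comparison'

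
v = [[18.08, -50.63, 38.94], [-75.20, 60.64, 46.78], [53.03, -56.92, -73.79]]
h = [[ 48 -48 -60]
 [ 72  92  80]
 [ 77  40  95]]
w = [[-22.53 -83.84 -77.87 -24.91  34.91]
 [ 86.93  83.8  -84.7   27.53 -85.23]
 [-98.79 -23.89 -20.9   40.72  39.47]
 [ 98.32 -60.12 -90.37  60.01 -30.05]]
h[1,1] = 92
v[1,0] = -75.2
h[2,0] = 77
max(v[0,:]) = 38.94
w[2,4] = 39.47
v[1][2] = 46.78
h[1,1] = 92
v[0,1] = -50.63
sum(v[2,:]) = -77.68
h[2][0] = 77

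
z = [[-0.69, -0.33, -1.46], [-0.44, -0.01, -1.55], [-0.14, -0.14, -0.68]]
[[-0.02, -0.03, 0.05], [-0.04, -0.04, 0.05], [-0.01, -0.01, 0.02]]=z @ [[-0.02,  0.01,  -0.04], [-0.02,  -0.02,  0.02], [0.03,  0.02,  -0.02]]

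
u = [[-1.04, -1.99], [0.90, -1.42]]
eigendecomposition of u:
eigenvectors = [[0.83+0.00j, (0.83-0j)], [(0.08-0.55j), 0.08+0.55j]]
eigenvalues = [(-1.23+1.32j), (-1.23-1.32j)]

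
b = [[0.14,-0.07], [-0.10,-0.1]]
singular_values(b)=[0.17, 0.12]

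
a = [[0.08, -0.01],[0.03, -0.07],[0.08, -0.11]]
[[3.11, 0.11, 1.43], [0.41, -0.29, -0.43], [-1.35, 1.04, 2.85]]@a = [[0.37, -0.20], [-0.01, 0.06], [0.15, -0.37]]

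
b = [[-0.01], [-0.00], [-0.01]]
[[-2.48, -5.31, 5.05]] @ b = [[-0.03]]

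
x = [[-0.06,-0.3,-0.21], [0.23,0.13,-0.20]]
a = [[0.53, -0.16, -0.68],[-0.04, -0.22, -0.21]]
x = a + [[-0.59, -0.14, 0.47], [0.27, 0.35, 0.01]]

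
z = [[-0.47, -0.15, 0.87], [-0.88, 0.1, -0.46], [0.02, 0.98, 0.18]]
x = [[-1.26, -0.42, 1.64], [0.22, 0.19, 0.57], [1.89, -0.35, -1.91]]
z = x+[[0.79, 0.27, -0.77], [-1.1, -0.09, -1.03], [-1.87, 1.33, 2.09]]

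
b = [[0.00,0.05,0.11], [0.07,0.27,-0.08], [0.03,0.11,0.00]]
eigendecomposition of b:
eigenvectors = [[-0.33, -0.97, 0.93], [-0.85, 0.25, -0.16], [-0.40, 0.07, 0.33]]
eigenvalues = [0.26, -0.02, 0.03]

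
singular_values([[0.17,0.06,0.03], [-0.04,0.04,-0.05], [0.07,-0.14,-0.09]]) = [0.19, 0.18, 0.06]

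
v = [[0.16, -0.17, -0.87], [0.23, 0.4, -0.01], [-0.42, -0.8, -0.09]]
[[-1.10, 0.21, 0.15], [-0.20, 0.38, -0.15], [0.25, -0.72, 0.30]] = v@ [[-0.69,  -0.10,  -0.54],[-0.08,  1.0,  -0.06],[1.15,  -0.46,  -0.26]]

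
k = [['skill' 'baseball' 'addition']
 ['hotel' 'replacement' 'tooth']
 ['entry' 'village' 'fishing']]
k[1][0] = 'hotel'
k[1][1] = 'replacement'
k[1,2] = 'tooth'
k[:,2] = ['addition', 'tooth', 'fishing']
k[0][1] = 'baseball'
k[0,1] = 'baseball'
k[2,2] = 'fishing'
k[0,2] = 'addition'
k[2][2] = 'fishing'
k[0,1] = 'baseball'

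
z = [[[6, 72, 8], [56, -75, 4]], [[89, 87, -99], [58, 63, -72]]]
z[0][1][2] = 4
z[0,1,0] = 56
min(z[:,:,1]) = -75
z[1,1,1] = 63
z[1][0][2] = -99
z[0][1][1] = -75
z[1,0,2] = -99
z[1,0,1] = 87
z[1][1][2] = -72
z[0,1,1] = -75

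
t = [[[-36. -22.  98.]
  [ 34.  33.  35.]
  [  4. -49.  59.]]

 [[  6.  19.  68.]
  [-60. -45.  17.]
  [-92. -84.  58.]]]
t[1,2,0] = -92.0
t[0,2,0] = 4.0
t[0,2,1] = -49.0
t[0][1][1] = 33.0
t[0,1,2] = 35.0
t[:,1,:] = [[34.0, 33.0, 35.0], [-60.0, -45.0, 17.0]]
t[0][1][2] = 35.0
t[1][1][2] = 17.0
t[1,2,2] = 58.0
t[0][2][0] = 4.0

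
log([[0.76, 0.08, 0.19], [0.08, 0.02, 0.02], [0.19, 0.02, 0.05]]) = [[-0.59, 0.43, 1.37], [0.43, -4.42, 0.1], [1.37, 0.10, -5.71]]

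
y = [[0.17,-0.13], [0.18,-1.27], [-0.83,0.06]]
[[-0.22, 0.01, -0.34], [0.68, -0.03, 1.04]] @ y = [[0.25, -0.00], [-0.75, 0.01]]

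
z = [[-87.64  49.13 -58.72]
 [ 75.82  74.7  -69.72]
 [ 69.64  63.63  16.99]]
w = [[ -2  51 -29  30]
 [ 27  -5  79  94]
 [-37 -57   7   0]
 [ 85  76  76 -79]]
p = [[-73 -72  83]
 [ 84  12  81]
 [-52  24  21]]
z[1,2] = -69.72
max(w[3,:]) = 85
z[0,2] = -58.72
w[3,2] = 76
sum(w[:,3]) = 45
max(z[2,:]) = 69.64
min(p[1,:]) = 12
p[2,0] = -52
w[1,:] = [27, -5, 79, 94]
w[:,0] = [-2, 27, -37, 85]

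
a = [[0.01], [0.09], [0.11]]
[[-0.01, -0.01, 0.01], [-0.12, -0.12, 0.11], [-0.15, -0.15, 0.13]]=a@[[-1.34,  -1.37,  1.22]]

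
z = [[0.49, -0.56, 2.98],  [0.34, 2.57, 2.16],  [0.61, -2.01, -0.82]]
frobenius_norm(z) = 5.09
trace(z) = 2.24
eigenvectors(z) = [[(0.87+0j), (0.71+0j), 0.71-0.00j], [(0.18+0j), 0.05-0.58j, 0.05+0.58j], [(-0.45+0j), 0.30+0.27j, 0.30-0.27j]]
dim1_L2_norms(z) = [3.07, 3.37, 2.25]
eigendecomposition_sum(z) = [[(-0.62+0j), 0.62+0.00j, 1.34-0.00j], [(-0.13+0j), 0.13+0.00j, (0.28-0j)], [(0.32-0j), (-0.33-0j), -0.70+0.00j]] + [[(0.55+0.23j),(-0.59+1.54j),0.82+1.07j], [0.23-0.44j,1.22+0.61j,(0.94-0.59j)], [0.14+0.31j,-0.84+0.42j,-0.06+0.77j]] + [[0.55-0.23j, -0.59-1.54j, (0.82-1.07j)], [(0.23+0.44j), 1.22-0.61j, (0.94+0.59j)], [0.14-0.31j, (-0.84-0.42j), (-0.06-0.77j)]]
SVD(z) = [[-0.49, -0.84, 0.24], [-0.76, 0.27, -0.58], [0.42, -0.47, -0.77]] @ diag([4.290616022378403, 2.678582132015882, 0.5662260242650374]) @ [[-0.06, -0.59, -0.8], [-0.23, 0.79, -0.57], [-0.97, -0.15, 0.18]]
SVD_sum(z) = [[0.12,  1.24,  1.68], [0.18,  1.94,  2.63], [-0.10,  -1.07,  -1.46]] + [[0.51, -1.78, 1.27], [-0.17, 0.58, -0.42], [0.29, -1.00, 0.72]] + [[-0.13, -0.02, 0.02], [0.32, 0.05, -0.06], [0.43, 0.07, -0.08]]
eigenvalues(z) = [(-1.18+0j), (1.71+1.61j), (1.71-1.61j)]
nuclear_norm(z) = 7.54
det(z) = -6.51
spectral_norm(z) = 4.29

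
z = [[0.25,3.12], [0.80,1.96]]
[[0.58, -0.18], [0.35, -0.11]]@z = [[0.00, 1.46], [-0.0, 0.88]]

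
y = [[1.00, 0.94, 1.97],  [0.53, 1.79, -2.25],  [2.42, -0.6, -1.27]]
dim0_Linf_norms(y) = [2.42, 1.79, 2.25]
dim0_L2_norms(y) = [2.67, 2.11, 3.25]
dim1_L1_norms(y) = [3.91, 4.57, 4.29]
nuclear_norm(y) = 7.95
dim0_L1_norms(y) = [3.95, 3.33, 5.49]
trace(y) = 1.52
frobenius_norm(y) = 4.71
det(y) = -17.27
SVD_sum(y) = [[-0.49, -0.21, 0.99],  [1.11, 0.49, -2.25],  [0.89, 0.39, -1.81]] + [[1.44, -0.20, 0.67], [-0.62, 0.09, -0.28], [1.55, -0.22, 0.72]] + [[0.04, 1.35, 0.31], [0.04, 1.22, 0.28], [-0.02, -0.78, -0.18]]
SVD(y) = [[0.32, 0.65, -0.68], [-0.74, -0.28, -0.62], [-0.59, 0.70, 0.39]] @ diag([3.4629319035877644, 2.452564134394745, 2.0333056331487844]) @ [[-0.43, -0.19, 0.88],  [0.90, -0.12, 0.42],  [-0.03, -0.97, -0.23]]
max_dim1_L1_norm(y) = 4.57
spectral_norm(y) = 3.46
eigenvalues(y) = [(-3.06+0j), (2.29+0.63j), (2.29-0.63j)]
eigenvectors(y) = [[(0.47+0j), -0.04+0.54j, -0.04-0.54j], [-0.41+0.00j, (-0.75+0j), (-0.75-0j)], [(-0.78+0j), (0.16+0.34j), 0.16-0.34j]]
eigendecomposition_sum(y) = [[-0.77-0.00j, 0.30-0.00j, (1.23+0j)], [0.67+0.00j, (-0.26+0j), (-1.07-0j)], [(1.27+0j), -0.50+0.00j, -2.02-0.00j]] + [[(0.89+0.13j), (0.32-0.71j), (0.37+0.46j)], [(-0.07+1.24j), (1.03+0.36j), -0.59+0.56j], [(0.57-0.23j), (-0.05-0.54j), 0.38+0.15j]] + [[(0.89-0.13j), 0.32+0.71j, 0.37-0.46j], [-0.07-1.24j, 1.03-0.36j, -0.59-0.56j], [(0.57+0.23j), (-0.05+0.54j), 0.38-0.15j]]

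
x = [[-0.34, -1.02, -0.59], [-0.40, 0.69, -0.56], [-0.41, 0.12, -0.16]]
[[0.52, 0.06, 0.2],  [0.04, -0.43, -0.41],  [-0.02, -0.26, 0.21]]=x @ [[0.16, 0.53, -1.00],[-0.27, -0.27, -0.41],[-0.51, 0.06, 0.94]]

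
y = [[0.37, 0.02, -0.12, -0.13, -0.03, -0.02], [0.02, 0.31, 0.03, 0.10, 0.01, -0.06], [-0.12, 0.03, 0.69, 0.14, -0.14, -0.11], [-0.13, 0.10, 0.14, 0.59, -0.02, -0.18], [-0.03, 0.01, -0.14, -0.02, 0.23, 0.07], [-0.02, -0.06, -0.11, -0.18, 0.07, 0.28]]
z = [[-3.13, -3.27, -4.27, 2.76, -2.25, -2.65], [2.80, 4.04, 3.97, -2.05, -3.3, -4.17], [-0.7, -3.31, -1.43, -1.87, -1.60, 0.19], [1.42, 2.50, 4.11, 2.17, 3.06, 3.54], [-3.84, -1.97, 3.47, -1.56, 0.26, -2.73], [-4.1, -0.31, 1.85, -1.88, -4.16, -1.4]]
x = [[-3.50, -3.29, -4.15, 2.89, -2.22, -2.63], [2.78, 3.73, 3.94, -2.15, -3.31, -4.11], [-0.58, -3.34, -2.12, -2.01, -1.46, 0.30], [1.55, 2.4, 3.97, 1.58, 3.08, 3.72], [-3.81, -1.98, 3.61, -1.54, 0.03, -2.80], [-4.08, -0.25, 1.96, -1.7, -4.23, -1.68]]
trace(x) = -1.96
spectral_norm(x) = 11.23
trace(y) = 2.47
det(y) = 0.00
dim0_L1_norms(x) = [16.3, 14.99, 19.75, 11.87, 14.33, 15.24]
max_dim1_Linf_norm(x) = 4.23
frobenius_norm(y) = 1.21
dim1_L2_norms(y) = [0.41, 0.33, 0.74, 0.65, 0.28, 0.36]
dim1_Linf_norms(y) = [0.37, 0.31, 0.69, 0.59, 0.23, 0.28]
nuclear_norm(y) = 2.47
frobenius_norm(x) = 16.97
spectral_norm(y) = 0.94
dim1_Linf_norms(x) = [4.15, 4.11, 3.34, 3.97, 3.81, 4.23]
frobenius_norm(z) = 16.91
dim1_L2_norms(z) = [7.64, 8.51, 4.43, 7.19, 6.37, 6.57]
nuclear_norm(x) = 35.55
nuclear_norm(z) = 35.80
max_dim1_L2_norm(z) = 8.51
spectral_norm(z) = 11.12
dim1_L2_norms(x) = [7.78, 8.34, 4.72, 7.05, 6.46, 6.64]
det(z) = -12752.88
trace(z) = 0.51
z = y + x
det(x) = -10120.96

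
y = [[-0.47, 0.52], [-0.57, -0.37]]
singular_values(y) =[0.74, 0.63]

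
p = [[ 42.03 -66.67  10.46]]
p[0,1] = -66.67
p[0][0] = 42.03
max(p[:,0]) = 42.03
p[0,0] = 42.03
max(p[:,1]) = -66.67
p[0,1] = -66.67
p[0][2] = 10.46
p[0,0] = 42.03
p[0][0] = 42.03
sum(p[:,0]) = 42.03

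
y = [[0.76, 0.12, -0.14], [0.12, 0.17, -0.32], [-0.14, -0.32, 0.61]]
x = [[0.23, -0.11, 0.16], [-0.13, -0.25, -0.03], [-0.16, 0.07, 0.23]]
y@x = [[0.18, -0.12, 0.09], [0.06, -0.08, -0.06], [-0.09, 0.14, 0.13]]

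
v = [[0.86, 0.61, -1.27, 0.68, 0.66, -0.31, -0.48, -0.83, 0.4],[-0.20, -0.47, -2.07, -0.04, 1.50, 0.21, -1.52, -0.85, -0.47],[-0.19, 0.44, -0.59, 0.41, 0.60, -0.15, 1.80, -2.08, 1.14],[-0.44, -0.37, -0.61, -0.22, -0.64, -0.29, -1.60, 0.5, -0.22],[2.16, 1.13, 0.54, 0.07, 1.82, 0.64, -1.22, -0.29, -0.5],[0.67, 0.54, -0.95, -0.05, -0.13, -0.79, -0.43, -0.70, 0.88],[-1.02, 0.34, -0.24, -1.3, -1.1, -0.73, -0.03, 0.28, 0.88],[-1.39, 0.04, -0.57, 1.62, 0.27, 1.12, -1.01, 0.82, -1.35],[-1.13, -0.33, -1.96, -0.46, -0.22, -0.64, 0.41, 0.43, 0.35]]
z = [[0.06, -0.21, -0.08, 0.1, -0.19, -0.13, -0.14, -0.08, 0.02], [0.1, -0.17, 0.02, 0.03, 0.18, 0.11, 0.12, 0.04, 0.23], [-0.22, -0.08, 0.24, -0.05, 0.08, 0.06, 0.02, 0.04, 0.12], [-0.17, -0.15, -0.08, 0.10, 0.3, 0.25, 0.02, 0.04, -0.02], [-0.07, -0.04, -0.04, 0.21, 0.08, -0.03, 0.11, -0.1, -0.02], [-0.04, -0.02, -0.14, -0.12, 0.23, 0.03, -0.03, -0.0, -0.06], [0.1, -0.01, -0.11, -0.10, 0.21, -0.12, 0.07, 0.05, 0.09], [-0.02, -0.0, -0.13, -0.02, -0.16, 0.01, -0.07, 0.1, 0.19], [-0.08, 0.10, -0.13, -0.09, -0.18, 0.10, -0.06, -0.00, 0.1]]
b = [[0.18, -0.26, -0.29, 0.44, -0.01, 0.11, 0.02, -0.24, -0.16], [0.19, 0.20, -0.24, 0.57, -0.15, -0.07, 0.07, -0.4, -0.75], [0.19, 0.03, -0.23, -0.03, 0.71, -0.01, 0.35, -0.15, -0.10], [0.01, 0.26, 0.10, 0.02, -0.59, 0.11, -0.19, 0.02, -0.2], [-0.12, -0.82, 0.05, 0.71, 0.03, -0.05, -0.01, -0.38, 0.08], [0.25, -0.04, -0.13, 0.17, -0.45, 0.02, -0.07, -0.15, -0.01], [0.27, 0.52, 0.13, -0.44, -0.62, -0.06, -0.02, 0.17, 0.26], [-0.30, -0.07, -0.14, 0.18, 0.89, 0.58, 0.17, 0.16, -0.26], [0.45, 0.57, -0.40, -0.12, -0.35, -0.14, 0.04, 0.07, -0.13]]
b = v @ z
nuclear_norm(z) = 2.74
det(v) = 0.00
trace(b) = 0.23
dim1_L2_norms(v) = [2.19, 3.18, 3.16, 2.03, 3.43, 1.93, 2.35, 3.12, 2.52]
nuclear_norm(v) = 19.15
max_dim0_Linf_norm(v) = 2.16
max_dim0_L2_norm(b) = 1.54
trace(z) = 0.61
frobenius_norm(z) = 1.07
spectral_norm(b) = 1.89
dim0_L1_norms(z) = [0.86, 0.78, 0.97, 0.82, 1.61, 0.84, 0.64, 0.45, 0.85]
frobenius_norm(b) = 2.82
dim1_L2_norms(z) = [0.38, 0.39, 0.38, 0.47, 0.29, 0.31, 0.33, 0.31, 0.31]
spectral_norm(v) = 4.51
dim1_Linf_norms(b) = [0.44, 0.75, 0.71, 0.59, 0.82, 0.45, 0.62, 0.89, 0.57]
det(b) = 0.00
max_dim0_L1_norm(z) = 1.61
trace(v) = 1.75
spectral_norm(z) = 0.65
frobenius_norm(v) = 8.13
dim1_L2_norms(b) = [0.69, 1.1, 0.87, 0.72, 1.16, 0.58, 1.02, 1.18, 0.93]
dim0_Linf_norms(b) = [0.45, 0.82, 0.4, 0.71, 0.89, 0.58, 0.35, 0.4, 0.75]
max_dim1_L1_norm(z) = 1.13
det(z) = 0.00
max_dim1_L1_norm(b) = 2.75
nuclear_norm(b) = 6.09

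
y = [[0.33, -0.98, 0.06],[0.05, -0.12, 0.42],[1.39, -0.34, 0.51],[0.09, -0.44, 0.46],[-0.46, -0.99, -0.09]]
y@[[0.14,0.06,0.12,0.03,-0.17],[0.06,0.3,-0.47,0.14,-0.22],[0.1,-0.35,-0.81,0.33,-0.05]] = [[-0.01, -0.3, 0.45, -0.11, 0.16], [0.04, -0.18, -0.28, 0.12, -0.0], [0.23, -0.20, -0.09, 0.16, -0.19], [0.03, -0.29, -0.16, 0.09, 0.06], [-0.13, -0.29, 0.48, -0.18, 0.3]]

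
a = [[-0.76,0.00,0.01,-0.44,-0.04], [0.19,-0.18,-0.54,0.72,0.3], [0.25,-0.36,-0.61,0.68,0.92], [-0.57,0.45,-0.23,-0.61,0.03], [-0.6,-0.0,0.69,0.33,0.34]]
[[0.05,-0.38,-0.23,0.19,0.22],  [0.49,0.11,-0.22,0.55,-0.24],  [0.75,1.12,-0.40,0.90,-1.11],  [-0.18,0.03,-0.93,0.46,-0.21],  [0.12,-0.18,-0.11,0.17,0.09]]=a@ [[-0.24, 0.81, 0.38, -0.44, -0.47], [-0.51, 0.07, -1.35, 0.44, -0.26], [-0.30, 0.01, 0.53, -0.60, 0.19], [0.27, -0.68, -0.06, 0.25, 0.45], [0.28, 1.53, -0.67, 0.69, -1.39]]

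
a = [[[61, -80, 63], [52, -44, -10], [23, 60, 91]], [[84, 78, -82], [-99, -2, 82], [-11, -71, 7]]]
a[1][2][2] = 7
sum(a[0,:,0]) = 136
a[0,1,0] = 52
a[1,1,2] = 82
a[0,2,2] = 91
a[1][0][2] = -82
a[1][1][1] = -2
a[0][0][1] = -80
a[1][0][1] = 78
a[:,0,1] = [-80, 78]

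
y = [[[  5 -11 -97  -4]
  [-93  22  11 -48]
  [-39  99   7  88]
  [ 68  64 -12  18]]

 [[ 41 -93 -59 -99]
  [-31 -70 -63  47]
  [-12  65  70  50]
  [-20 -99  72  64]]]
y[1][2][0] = -12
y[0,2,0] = -39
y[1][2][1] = 65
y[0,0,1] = -11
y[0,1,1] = 22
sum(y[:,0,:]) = -317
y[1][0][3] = -99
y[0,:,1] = [-11, 22, 99, 64]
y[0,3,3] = 18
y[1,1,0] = -31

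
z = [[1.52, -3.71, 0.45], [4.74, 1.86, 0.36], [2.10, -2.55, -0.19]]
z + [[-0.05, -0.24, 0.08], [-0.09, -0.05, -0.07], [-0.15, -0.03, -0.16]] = [[1.47, -3.95, 0.53], [4.65, 1.81, 0.29], [1.95, -2.58, -0.35]]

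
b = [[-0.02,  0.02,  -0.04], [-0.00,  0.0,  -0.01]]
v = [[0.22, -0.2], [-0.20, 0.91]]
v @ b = [[-0.0,0.00,-0.01], [0.0,-0.00,-0.00]]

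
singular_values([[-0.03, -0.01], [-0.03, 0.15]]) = [0.15, 0.03]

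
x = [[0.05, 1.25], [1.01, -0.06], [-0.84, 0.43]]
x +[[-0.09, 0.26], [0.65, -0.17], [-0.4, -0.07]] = [[-0.04, 1.51], [1.66, -0.23], [-1.24, 0.36]]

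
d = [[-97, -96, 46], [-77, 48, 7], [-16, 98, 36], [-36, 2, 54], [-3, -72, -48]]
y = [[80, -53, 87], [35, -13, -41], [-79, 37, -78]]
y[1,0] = 35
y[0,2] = 87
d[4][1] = -72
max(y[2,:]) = 37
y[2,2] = -78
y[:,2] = [87, -41, -78]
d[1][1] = 48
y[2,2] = -78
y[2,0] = -79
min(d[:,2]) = -48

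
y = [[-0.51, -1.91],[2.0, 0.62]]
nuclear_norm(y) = 3.91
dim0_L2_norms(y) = [2.06, 2.01]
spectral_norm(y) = 2.52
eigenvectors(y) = [[0.20-0.67j,0.20+0.67j], [-0.72+0.00j,(-0.72-0j)]]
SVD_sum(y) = [[-1.22, -1.16], [1.36, 1.29]] + [[0.71, -0.75],  [0.64, -0.67]]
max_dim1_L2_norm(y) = 2.09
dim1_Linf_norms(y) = [1.91, 2.0]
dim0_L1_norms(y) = [2.51, 2.53]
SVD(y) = [[-0.67, 0.74], [0.74, 0.67]] @ diag([2.522562706706567, 1.3889843018311034]) @ [[0.73,0.69], [0.69,-0.73]]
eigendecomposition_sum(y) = [[(-0.26+0.94j), (-0.95+0.03j)], [(1-0.03j), (0.31+0.93j)]] + [[-0.26-0.94j,-0.96-0.03j], [1.00+0.03j,0.31-0.93j]]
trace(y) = 0.11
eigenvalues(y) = [(0.06+1.87j), (0.06-1.87j)]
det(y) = 3.50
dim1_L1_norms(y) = [2.42, 2.62]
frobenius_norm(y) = 2.88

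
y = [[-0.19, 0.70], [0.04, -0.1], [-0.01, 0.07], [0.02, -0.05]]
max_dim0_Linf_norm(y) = 0.7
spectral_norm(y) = 0.74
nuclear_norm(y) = 0.75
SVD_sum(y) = [[-0.19,0.70],[0.03,-0.10],[-0.02,0.07],[0.01,-0.05]] + [[0.0, 0.00], [0.01, 0.00], [0.01, 0.0], [0.01, 0.0]]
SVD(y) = [[-0.98, -0.09],[0.14, -0.75],[-0.1, -0.54],[0.07, -0.37]] @ diag([0.7384674172253491, 0.016305633889002344]) @ [[0.26, -0.96], [-0.96, -0.26]]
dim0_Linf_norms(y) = [0.19, 0.7]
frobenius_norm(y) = 0.74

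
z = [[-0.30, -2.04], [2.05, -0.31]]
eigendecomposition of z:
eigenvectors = [[0.71j, 0.00-0.71j], [0.71+0.00j, 0.71-0.00j]]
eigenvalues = [(-0.3+2.04j), (-0.3-2.04j)]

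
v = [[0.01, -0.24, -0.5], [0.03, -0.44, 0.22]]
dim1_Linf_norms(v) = [0.5, 0.44]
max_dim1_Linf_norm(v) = 0.5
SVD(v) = [[-1.0, 0.06], [0.06, 1.00]] @ diag([0.5549399817129107, 0.49258665907277105]) @ [[-0.01, 0.38, 0.92],[0.06, -0.92, 0.38]]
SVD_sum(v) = [[0.01, -0.21, -0.51], [-0.00, 0.01, 0.03]] + [[0.00,  -0.03,  0.01], [0.03,  -0.45,  0.19]]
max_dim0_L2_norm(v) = 0.55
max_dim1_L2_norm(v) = 0.55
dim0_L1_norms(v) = [0.04, 0.68, 0.72]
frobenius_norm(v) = 0.74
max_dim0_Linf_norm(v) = 0.5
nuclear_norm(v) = 1.05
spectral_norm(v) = 0.55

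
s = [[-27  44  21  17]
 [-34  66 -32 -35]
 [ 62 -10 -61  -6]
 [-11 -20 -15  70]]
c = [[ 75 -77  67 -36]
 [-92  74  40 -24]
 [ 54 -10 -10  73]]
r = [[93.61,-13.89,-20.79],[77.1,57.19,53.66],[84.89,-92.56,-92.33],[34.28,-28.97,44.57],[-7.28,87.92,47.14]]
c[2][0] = 54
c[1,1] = 74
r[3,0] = 34.28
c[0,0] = 75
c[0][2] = 67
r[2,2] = -92.33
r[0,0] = 93.61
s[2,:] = [62, -10, -61, -6]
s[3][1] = -20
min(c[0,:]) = -77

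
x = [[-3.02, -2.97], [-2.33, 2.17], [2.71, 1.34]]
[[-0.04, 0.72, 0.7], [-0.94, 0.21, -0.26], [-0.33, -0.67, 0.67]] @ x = [[0.34, 2.62], [1.64, 2.90], [4.37, 0.42]]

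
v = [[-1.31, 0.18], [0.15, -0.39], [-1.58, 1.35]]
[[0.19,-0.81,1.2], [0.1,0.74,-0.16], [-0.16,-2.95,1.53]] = v @ [[-0.19, 0.38, -0.91], [-0.34, -1.74, 0.07]]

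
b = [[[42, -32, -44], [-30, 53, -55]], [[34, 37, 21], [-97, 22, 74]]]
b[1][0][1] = 37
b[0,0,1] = -32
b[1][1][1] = 22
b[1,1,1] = 22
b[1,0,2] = 21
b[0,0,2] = -44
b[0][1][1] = 53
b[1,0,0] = 34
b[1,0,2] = 21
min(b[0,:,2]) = -55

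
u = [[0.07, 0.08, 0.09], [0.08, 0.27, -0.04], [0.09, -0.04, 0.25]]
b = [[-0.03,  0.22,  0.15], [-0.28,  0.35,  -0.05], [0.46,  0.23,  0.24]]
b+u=[[0.04,0.3,0.24], [-0.20,0.62,-0.09], [0.55,0.19,0.49]]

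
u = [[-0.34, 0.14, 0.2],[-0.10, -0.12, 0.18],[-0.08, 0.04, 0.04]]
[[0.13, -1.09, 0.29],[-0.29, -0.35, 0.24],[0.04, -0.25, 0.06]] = u @ [[0.38, 2.98, 0.71], [1.94, -0.07, 0.67], [-0.08, -0.34, 2.17]]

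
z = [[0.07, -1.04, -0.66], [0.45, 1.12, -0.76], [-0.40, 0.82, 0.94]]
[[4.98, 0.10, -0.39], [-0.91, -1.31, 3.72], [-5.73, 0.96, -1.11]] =z @ [[2.71, -3.53, 2.42], [-3.30, -0.05, 1.41], [-2.06, -0.44, -1.38]]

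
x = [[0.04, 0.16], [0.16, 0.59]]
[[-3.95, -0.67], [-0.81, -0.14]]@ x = [[-0.27, -1.03], [-0.05, -0.21]]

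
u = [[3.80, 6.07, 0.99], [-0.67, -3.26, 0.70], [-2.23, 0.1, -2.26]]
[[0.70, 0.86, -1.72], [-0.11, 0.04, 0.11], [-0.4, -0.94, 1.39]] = u@[[0.36,  -0.10,  -0.35],[-0.08,  0.12,  -0.02],[-0.18,  0.52,  -0.27]]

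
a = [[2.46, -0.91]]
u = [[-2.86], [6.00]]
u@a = [[-7.04, 2.60],[14.76, -5.46]]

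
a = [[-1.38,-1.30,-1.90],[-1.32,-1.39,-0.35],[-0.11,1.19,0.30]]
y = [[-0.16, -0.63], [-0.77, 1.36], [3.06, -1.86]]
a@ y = [[-4.59, 2.64], [0.21, -0.41], [0.02, 1.13]]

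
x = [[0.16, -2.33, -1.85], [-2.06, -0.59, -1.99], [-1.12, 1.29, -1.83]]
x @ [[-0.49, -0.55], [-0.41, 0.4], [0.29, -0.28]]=[[0.34,-0.50], [0.67,1.45], [-0.51,1.64]]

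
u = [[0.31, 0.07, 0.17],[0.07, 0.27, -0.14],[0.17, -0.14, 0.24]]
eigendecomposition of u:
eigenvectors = [[0.51, -0.67, -0.54], [-0.51, 0.27, -0.82], [-0.69, -0.69, 0.21]]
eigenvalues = [0.01, 0.46, 0.35]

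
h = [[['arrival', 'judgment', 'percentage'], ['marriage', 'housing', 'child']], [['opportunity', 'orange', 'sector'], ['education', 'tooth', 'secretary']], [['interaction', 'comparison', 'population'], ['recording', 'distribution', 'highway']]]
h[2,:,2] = ['population', 'highway']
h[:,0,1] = ['judgment', 'orange', 'comparison']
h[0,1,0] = 'marriage'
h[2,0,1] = 'comparison'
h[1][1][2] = 'secretary'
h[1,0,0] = 'opportunity'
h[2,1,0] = 'recording'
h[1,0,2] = 'sector'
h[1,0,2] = 'sector'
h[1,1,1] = 'tooth'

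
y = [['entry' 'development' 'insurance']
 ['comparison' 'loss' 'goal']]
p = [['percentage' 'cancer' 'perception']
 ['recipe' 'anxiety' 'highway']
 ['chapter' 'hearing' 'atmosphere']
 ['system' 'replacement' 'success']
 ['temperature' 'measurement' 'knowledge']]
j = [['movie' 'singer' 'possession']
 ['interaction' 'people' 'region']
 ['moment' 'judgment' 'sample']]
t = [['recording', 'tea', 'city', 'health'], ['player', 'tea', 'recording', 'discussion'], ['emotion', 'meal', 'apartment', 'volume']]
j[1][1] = 'people'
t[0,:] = ['recording', 'tea', 'city', 'health']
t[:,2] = ['city', 'recording', 'apartment']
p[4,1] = 'measurement'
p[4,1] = 'measurement'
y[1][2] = 'goal'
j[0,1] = 'singer'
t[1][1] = 'tea'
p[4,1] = 'measurement'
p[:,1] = ['cancer', 'anxiety', 'hearing', 'replacement', 'measurement']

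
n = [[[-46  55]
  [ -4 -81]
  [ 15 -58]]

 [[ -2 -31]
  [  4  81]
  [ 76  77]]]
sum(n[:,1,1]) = 0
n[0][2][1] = -58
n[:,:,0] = [[-46, -4, 15], [-2, 4, 76]]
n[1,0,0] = -2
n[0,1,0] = -4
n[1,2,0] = 76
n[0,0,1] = 55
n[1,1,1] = 81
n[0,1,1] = -81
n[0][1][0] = -4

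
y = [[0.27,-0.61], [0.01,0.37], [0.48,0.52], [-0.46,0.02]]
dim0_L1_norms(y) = [1.22, 1.52]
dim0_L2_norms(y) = [0.72, 0.88]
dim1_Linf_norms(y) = [0.61, 0.37, 0.52, 0.46]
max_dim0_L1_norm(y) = 1.52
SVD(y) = [[0.58, 0.60],  [-0.4, -0.13],  [-0.70, 0.46],  [0.12, -0.64]] @ diag([0.8954233803936099, 0.7021516715386218]) @ [[-0.27,-0.96], [0.96,-0.27]]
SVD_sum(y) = [[-0.14, -0.50],  [0.1, 0.35],  [0.17, 0.61],  [-0.03, -0.10]] + [[0.41,-0.11],[-0.09,0.02],[0.31,-0.09],[-0.43,0.12]]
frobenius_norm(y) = 1.14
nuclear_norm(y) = 1.60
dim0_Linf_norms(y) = [0.48, 0.61]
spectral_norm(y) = 0.90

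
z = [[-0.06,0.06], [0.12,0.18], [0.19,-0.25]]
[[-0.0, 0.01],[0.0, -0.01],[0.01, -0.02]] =z @[[0.04,  -0.09],  [-0.01,  0.03]]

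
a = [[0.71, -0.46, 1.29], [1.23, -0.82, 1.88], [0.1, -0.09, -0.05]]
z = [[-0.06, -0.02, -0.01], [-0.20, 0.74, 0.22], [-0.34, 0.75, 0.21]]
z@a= [[-0.07, 0.04, -0.11], [0.79, -0.53, 1.12], [0.7, -0.48, 0.96]]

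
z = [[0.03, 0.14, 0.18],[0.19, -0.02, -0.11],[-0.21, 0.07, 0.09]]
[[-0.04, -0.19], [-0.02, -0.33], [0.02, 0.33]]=z @ [[-0.17, -1.91], [-0.19, -0.80], [-0.04, -0.12]]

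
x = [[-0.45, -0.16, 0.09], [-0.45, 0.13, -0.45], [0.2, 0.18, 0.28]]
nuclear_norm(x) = 1.40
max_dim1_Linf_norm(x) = 0.45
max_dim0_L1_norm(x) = 1.1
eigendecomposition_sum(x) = [[(-0.5+0j), (-0.12+0j), (-0.01+0j)], [-0.22+0.00j, -0.05+0.00j, (-0+0j)], [0.17-0.00j, (0.04-0j), 0.00-0.00j]] + [[0.03-0.01j, -0.02-0.03j, 0.05-0.06j],[(-0.11+0.02j), 0.09+0.14j, -0.22+0.23j],[(0.02+0.06j), (0.07-0.06j), 0.14+0.11j]] + [[0.03+0.01j,(-0.02+0.03j),(0.05+0.06j)], [-0.11-0.02j,(0.09-0.14j),(-0.22-0.23j)], [(0.02-0.06j),0.07+0.06j,(0.14-0.11j)]]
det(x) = -0.07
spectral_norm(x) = 0.77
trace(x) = -0.04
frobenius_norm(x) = 0.90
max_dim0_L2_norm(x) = 0.67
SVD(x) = [[-0.42, 0.90, 0.14], [-0.8, -0.44, 0.41], [0.43, 0.06, 0.90]] @ diag([0.7745895019312109, 0.40077157947222447, 0.21975724012031422]) @ [[0.82, 0.05, 0.57], [-0.48, -0.47, 0.74], [-0.31, 0.88, 0.36]]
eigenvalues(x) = [(-0.55+0j), (0.26+0.24j), (0.26-0.24j)]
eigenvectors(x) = [[0.88+0.00j, (-0.2+0.01j), (-0.2-0.01j)], [(0.38+0j), 0.86+0.00j, (0.86-0j)], [-0.29+0.00j, -0.04-0.47j, (-0.04+0.47j)]]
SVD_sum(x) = [[-0.27, -0.02, -0.19], [-0.51, -0.03, -0.35], [0.27, 0.02, 0.19]] + [[-0.17, -0.17, 0.26], [0.08, 0.08, -0.13], [-0.01, -0.01, 0.02]] + [[-0.01, 0.03, 0.01], [-0.03, 0.08, 0.03], [-0.06, 0.17, 0.07]]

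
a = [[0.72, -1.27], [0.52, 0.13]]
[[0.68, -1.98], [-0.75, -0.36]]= a@[[-1.15, -0.95], [-1.19, 1.02]]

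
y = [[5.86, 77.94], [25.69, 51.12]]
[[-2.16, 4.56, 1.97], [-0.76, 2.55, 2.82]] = y @[[0.03, -0.02, 0.07], [-0.03, 0.06, 0.02]]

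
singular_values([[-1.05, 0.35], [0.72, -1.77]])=[2.07, 0.78]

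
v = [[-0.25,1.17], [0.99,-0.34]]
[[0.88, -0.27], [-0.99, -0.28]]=v @ [[-0.8,-0.39], [0.58,-0.31]]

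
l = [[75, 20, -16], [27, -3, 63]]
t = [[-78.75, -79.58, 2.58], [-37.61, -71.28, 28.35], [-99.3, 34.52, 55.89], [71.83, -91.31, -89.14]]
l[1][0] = 27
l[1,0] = 27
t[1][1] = -71.28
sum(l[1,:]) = 87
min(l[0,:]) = -16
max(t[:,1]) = 34.52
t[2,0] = -99.3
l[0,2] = -16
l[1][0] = 27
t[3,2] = -89.14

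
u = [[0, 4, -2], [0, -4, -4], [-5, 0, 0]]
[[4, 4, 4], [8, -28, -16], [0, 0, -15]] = u @ [[0, 0, 3], [0, 3, 2], [-2, 4, 2]]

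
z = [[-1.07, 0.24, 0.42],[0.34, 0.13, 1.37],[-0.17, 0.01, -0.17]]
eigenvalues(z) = [-1.11, -0.08, 0.08]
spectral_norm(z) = 1.46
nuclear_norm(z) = 2.61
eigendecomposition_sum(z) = [[-1.04, 0.20, 0.17], [0.50, -0.10, -0.08], [-0.19, 0.04, 0.03]] + [[-0.02, 0.01, 0.12], [-0.10, 0.08, 0.74], [0.02, -0.02, -0.14]] + [[-0.01, 0.03, 0.13],[-0.06, 0.15, 0.71],[0.01, -0.01, -0.06]]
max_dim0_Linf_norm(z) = 1.37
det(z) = 0.01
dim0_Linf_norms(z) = [1.07, 0.24, 1.37]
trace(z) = -1.11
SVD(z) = [[-0.29, 0.95, -0.11], [-0.95, -0.28, 0.15], [0.12, 0.15, 0.98]] @ diag([1.4560537440192696, 1.151559857546276, 0.004170013845187025]) @ [[-0.02, -0.13, -0.99], [-0.99, 0.17, -0.00], [0.17, 0.98, -0.13]]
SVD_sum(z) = [[0.01, 0.06, 0.42],[0.03, 0.18, 1.37],[-0.0, -0.02, -0.17]] + [[-1.08, 0.18, -0.00], [0.31, -0.05, 0.0], [-0.17, 0.03, -0.0]] + [[-0.0, -0.00, 0.00], [0.0, 0.0, -0.00], [0.0, 0.0, -0.0]]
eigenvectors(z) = [[0.89, -0.16, 0.18], [-0.43, -0.97, 0.98], [0.17, 0.19, -0.08]]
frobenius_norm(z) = 1.86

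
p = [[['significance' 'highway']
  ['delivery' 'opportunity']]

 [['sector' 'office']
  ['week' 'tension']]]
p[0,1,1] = 'opportunity'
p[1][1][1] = 'tension'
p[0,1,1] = 'opportunity'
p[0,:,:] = [['significance', 'highway'], ['delivery', 'opportunity']]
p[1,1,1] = 'tension'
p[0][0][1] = 'highway'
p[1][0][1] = 'office'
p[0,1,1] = 'opportunity'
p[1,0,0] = 'sector'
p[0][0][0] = 'significance'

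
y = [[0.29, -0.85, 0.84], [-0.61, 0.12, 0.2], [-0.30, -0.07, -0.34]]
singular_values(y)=[1.26, 0.66, 0.34]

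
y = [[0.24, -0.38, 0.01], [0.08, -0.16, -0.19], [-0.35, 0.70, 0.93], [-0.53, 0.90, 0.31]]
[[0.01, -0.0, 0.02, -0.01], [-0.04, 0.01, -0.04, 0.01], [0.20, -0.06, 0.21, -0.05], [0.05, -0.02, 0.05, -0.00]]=y@[[-0.1, -0.0, -0.15, 0.05], [-0.09, -0.00, -0.13, 0.05], [0.25, -0.06, 0.27, -0.07]]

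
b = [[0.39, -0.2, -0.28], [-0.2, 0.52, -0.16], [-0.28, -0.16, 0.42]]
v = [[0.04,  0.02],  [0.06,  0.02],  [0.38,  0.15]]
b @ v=[[-0.10, -0.04], [-0.04, -0.02], [0.14, 0.05]]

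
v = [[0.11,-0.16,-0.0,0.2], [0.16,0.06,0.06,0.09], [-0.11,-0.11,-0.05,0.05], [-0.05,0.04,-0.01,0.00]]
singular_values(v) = [0.31, 0.24, 0.06, 0.0]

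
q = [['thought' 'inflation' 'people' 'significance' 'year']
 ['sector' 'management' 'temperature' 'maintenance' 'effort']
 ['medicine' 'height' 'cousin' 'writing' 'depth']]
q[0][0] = 'thought'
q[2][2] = 'cousin'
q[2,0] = 'medicine'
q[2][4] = 'depth'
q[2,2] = 'cousin'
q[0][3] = 'significance'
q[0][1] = 'inflation'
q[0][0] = 'thought'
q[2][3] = 'writing'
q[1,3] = 'maintenance'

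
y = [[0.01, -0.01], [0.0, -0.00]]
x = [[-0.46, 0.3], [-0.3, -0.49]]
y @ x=[[-0.00,  0.01], [0.0,  0.0]]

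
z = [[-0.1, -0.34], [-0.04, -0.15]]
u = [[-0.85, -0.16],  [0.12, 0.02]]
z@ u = [[0.04, 0.01],  [0.02, 0.00]]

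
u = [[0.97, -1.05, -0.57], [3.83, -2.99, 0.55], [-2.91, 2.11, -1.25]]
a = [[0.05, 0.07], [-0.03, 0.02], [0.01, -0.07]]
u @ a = [[0.07,0.09], [0.29,0.17], [-0.22,-0.07]]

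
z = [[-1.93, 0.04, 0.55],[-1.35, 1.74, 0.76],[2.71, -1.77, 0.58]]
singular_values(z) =[4.19, 1.25, 1.09]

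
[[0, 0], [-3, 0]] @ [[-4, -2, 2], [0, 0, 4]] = [[0, 0, 0], [12, 6, -6]]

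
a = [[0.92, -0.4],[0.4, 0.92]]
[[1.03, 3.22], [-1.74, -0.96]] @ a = [[2.24,2.55],  [-1.98,-0.19]]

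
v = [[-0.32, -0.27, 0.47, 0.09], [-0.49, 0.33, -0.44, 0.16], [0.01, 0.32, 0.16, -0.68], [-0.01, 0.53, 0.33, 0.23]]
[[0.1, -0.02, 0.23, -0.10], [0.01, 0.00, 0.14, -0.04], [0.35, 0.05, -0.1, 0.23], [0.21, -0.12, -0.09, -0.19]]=v @[[-0.18,-0.03,-0.45,0.03], [0.32,-0.10,-0.22,-0.08], [0.32,-0.10,0.04,-0.16], [-0.29,-0.14,0.05,-0.42]]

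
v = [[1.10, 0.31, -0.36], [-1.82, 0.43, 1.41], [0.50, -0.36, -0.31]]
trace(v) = 1.22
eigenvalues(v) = [(0.46+0.87j), (0.46-0.87j), (0.31+0j)]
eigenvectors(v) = [[0.27+0.24j, (0.27-0.24j), 0.51+0.00j], [-0.85+0.00j, -0.85-0.00j, (-0.49+0j)], [0.33-0.21j, (0.33+0.21j), 0.70+0.00j]]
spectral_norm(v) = 2.64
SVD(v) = [[-0.4, -0.88, 0.26], [0.88, -0.3, 0.36], [-0.24, 0.37, 0.90]] @ diag([2.6407897658742345, 0.6250386242172311, 0.17987809953003714]) @ [[-0.82, 0.13, 0.55], [-0.37, -0.86, -0.36], [0.43, -0.5, 0.75]]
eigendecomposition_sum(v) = [[(0.47+0.01j), (0.09-0.28j), (-0.27-0.2j)], [-0.83+0.73j, (0.28+0.63j), (0.8-0.09j)], [0.13-0.49j, -0.27-0.17j, -0.28+0.24j]] + [[(0.47-0.01j), (0.09+0.28j), -0.27+0.20j], [(-0.83-0.73j), (0.28-0.63j), 0.80+0.09j], [(0.13+0.49j), -0.27+0.17j, (-0.28-0.24j)]] + [[(0.17-0j), 0.12-0.00j, (0.19+0j)],[(-0.16+0j), -0.12+0.00j, -0.18-0.00j],[(0.23-0j), (0.17-0j), (0.26+0j)]]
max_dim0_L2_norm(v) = 2.18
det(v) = 0.30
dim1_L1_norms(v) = [1.77, 3.66, 1.17]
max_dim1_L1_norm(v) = 3.66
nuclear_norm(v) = 3.45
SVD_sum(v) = [[0.87,-0.14,-0.59],[-1.92,0.30,1.29],[0.52,-0.08,-0.35]] + [[0.21, 0.47, 0.2], [0.07, 0.16, 0.07], [-0.09, -0.2, -0.08]] + [[0.02, -0.02, 0.03],[0.03, -0.03, 0.05],[0.07, -0.08, 0.12]]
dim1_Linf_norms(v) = [1.1, 1.82, 0.5]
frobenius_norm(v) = 2.72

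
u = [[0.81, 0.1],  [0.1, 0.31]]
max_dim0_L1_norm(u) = 0.91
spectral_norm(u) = 0.83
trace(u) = 1.12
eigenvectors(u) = [[0.98,-0.19], [0.19,0.98]]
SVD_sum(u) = [[0.80,  0.15], [0.15,  0.03]] + [[0.01, -0.05], [-0.05, 0.28]]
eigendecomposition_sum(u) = [[0.80, 0.15], [0.15, 0.03]] + [[0.01, -0.05], [-0.05, 0.28]]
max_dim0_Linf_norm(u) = 0.81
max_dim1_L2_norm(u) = 0.82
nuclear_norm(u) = 1.12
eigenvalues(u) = [0.83, 0.29]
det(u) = 0.24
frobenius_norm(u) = 0.88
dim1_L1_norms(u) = [0.91, 0.41]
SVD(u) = [[-0.98, -0.19],[-0.19, 0.98]] @ diag([0.8292582403567254, 0.2907417596432748]) @ [[-0.98, -0.19],  [-0.19, 0.98]]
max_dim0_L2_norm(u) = 0.82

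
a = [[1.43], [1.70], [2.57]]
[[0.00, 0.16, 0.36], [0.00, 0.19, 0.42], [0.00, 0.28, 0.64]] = a @ [[-0.0, 0.11, 0.25]]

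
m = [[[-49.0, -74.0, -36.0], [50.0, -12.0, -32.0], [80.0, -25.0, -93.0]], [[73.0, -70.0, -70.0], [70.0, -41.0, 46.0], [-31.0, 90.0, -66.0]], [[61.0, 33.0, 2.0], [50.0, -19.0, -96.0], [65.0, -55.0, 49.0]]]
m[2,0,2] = 2.0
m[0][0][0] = -49.0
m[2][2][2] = 49.0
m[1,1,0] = 70.0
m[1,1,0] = 70.0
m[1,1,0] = 70.0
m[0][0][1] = -74.0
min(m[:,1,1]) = -41.0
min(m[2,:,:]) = -96.0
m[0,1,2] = -32.0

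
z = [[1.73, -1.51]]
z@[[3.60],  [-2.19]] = [[9.53]]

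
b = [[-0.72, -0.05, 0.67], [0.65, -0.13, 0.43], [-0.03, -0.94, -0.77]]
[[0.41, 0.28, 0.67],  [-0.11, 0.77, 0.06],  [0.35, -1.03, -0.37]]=b@[[-0.38, 0.55, -0.34], [-0.49, 0.23, -0.10], [0.16, 1.03, 0.62]]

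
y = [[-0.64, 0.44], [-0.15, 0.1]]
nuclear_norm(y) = 0.80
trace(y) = -0.54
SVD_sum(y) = [[-0.64, 0.44], [-0.15, 0.1]] + [[0.0, 0.00], [-0.00, -0.00]]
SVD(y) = [[-0.97, -0.23],[-0.23, 0.97]] @ diag([0.7973040246113685, 0.0025084534108238826]) @ [[0.82, -0.57], [-0.57, -0.82]]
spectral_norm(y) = 0.80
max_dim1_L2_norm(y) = 0.78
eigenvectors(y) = [[-0.97, -0.57], [-0.23, -0.82]]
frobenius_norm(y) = 0.80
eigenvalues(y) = [-0.54, -0.0]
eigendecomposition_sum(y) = [[-0.64, 0.44], [-0.15, 0.10]] + [[0.00, -0.00], [0.00, -0.0]]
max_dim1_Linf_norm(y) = 0.64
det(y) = 0.00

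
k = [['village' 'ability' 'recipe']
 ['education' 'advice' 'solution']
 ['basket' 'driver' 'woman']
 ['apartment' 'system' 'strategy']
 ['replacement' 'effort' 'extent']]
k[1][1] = 'advice'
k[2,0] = 'basket'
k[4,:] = ['replacement', 'effort', 'extent']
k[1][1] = 'advice'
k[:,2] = ['recipe', 'solution', 'woman', 'strategy', 'extent']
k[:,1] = ['ability', 'advice', 'driver', 'system', 'effort']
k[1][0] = 'education'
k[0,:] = ['village', 'ability', 'recipe']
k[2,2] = 'woman'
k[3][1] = 'system'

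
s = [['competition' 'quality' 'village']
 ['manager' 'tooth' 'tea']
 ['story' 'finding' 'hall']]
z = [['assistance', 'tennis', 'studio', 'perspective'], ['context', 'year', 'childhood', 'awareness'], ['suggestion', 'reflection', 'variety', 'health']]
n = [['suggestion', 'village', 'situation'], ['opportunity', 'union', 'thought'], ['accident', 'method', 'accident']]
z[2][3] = 'health'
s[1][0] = 'manager'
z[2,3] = 'health'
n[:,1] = ['village', 'union', 'method']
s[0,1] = 'quality'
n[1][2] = 'thought'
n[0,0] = 'suggestion'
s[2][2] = 'hall'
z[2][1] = 'reflection'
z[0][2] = 'studio'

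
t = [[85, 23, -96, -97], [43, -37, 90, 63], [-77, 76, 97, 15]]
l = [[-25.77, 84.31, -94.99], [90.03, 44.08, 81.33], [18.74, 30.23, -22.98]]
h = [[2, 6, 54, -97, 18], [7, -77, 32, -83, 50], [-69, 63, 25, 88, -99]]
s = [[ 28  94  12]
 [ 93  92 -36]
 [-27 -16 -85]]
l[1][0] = 90.03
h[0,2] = 54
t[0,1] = 23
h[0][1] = 6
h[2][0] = -69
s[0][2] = 12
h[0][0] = 2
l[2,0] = 18.74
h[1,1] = -77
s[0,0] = 28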